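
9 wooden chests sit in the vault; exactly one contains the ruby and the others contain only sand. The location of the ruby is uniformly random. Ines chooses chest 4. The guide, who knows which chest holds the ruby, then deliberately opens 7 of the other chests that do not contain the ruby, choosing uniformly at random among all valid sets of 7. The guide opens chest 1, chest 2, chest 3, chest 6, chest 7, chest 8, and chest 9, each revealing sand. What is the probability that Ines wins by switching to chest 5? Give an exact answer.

8/9

Apply Bayes' rule, conditioning on where the ruby actually is.
If it is in any of chests 1, 2, 3, 6, 7, 8, and 9 (prior 1/9 each): that chest was opened and seen not to hold the prize — ruled out; weight (1/9)·0 = 0 each.
If it is in chest 4 (prior 1/9): the guide has 8 equally likely choices, so probability 1/8; weight (1/9)·(1/8) = 1/72.
If it is in chest 5 (prior 1/9): the guide has no choice, probability 1; weight (1/9)·1 = 1/9.
The weights sum to 1/8.
So P(the ruby in chest 5 | the guide opened chest 1, chest 2, chest 3, chest 6, chest 7, chest 8, and chest 9) = (1/9) / (1/8) = 8/9.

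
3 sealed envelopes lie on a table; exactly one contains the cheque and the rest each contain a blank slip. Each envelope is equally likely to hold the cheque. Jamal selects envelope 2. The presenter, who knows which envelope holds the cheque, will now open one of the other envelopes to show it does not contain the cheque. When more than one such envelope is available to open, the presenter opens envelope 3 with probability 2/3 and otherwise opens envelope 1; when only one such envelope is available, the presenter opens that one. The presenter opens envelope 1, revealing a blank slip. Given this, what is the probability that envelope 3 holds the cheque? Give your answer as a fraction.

Apply Bayes' rule, conditioning on where the cheque actually is.
If it is in envelope 1 (prior 1/3): the presenter opened envelope 1, so this case is ruled out; weight (1/3)·0 = 0.
If it is in envelope 2 (prior 1/3): envelope 3 is available but not opened, probability 1/3; weight (1/3)·(1/3) = 1/9.
If it is in envelope 3 (prior 1/3): only envelope 1 is available, probability 1; weight (1/3)·1 = 1/3.
The weights sum to 4/9.
So P(the cheque in envelope 3 | the presenter opened envelope 1) = (1/3) / (4/9) = 3/4.

3/4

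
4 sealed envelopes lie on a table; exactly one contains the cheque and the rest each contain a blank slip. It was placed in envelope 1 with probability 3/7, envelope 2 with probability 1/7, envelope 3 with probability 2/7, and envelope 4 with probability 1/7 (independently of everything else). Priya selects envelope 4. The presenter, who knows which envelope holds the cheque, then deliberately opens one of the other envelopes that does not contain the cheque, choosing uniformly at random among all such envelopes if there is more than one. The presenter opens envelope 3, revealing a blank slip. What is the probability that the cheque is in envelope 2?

Apply Bayes' rule, conditioning on where the cheque actually is.
If it is in envelope 1 (prior 3/7): the presenter has 2 equally likely choices, so probability 1/2; weight (3/7)·(1/2) = 3/14.
If it is in envelope 2 (prior 1/7): the presenter has 2 equally likely choices, so probability 1/2; weight (1/7)·(1/2) = 1/14.
If it is in envelope 3 (prior 2/7): the presenter opened envelope 3, so this case is ruled out; weight (2/7)·0 = 0.
If it is in envelope 4 (prior 1/7): the presenter has 3 equally likely choices, so probability 1/3; weight (1/7)·(1/3) = 1/21.
The weights sum to 1/3.
So P(the cheque in envelope 2 | the presenter opened envelope 3) = (1/14) / (1/3) = 3/14.

3/14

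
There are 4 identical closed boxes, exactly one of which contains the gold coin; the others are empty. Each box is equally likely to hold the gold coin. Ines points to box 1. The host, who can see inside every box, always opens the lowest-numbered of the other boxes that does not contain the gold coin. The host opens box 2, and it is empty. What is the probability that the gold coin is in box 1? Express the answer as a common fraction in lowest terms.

1/3

Apply Bayes' rule, conditioning on where the gold coin actually is.
If it is in any of boxes 1, 3, and 4 (prior 1/4 each): box 2 is the lowest-numbered option available, probability 1; weight (1/4)·1 = 1/4 each.
If it is in box 2 (prior 1/4): the host opened box 2, so this case is ruled out; weight (1/4)·0 = 0.
The weights sum to 3/4.
So P(the gold coin in box 1 | the host opened box 2) = (1/4) / (3/4) = 1/3.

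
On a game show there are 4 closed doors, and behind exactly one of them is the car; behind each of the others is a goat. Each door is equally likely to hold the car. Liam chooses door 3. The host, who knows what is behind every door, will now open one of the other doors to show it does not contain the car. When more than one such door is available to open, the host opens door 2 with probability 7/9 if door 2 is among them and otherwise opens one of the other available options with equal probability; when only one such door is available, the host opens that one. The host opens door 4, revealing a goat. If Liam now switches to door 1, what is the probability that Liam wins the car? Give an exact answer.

4/15

Apply Bayes' rule, conditioning on where the car actually is.
If it is behind door 1 (prior 1/4): door 2 is available but not opened, probability 2/9; weight (1/4)·(2/9) = 1/18.
If it is behind door 2 (prior 1/4): door 2 holds the prize so is unavailable; the host chooses uniformly among the 2 others, probability 1/2; weight (1/4)·(1/2) = 1/8.
If it is behind door 3 (prior 1/4): door 2 is available but not opened; door 4 gets probability (1 − 7/9)/2 = 1/9; weight (1/4)·(1/9) = 1/36.
If it is behind door 4 (prior 1/4): the host opened door 4, so this case is ruled out; weight (1/4)·0 = 0.
The weights sum to 5/24.
So P(the car behind door 1 | the host opened door 4) = (1/18) / (5/24) = 4/15.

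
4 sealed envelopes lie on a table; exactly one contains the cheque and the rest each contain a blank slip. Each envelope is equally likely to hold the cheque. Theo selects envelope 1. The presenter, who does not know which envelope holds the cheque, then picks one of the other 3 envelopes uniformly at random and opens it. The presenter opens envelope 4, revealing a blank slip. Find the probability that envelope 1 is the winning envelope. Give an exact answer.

Because the presenter chose which envelope to open without knowing where the cheque is, the choice is independent of the prize location. Learning that envelope 4 does not hold the cheque simply rules out that one location and leaves the remaining 3 envelopes still equally likely by symmetry.
So P(the cheque in envelope 1) = 1/3.

1/3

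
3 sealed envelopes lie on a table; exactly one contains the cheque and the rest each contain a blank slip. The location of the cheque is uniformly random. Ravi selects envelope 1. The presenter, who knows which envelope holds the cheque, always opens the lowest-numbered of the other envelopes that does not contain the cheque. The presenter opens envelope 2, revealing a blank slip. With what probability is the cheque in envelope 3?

Condition on the true location of the cheque.
If it is in either of envelopes 1 and 3 (prior 1/3 each): envelope 2 is the lowest-numbered option available, probability 1; weight (1/3)·1 = 1/3 each.
If it is in envelope 2 (prior 1/3): the presenter opened envelope 2, so this case is ruled out; weight (1/3)·0 = 0.
The weights sum to 2/3.
So P(the cheque in envelope 3 | the presenter opened envelope 2) = (1/3) / (2/3) = 1/2.

1/2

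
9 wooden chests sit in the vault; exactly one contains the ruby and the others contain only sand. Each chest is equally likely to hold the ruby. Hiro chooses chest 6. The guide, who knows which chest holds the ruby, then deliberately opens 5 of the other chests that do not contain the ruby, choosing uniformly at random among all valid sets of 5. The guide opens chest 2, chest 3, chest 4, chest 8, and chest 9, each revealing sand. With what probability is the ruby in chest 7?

Condition on the true location of the ruby.
If it is in any of chests 1, 5, and 7 (prior 1/9 each): the guide has 21 equally likely choices, so probability 1/21; weight (1/9)·(1/21) = 1/189 each.
If it is in any of chests 2, 3, 4, 8, and 9 (prior 1/9 each): that chest was opened and seen not to hold the prize — ruled out; weight (1/9)·0 = 0 each.
If it is in chest 6 (prior 1/9): the guide has 56 equally likely choices, so probability 1/56; weight (1/9)·(1/56) = 1/504.
The weights sum to 1/56.
So P(the ruby in chest 7 | the guide opened chest 2, chest 3, chest 4, chest 8, and chest 9) = (1/189) / (1/56) = 8/27.

8/27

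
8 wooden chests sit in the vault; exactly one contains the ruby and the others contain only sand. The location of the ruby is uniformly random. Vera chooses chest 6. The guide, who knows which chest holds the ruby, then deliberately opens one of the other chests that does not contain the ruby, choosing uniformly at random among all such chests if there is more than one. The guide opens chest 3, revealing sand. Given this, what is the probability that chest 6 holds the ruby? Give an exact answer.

1/8

Consider each possible location of the ruby in turn.
If it is in any of chests 1, 2, 4, 5, 7, and 8 (prior 1/8 each): the guide has 6 equally likely choices, so probability 1/6; weight (1/8)·(1/6) = 1/48 each.
If it is in chest 3 (prior 1/8): the guide opened chest 3, so this case is ruled out; weight (1/8)·0 = 0.
If it is in chest 6 (prior 1/8): the guide has 7 equally likely choices, so probability 1/7; weight (1/8)·(1/7) = 1/56.
The weights sum to 1/7.
So P(the ruby in chest 6 | the guide opened chest 3) = (1/56) / (1/7) = 1/8.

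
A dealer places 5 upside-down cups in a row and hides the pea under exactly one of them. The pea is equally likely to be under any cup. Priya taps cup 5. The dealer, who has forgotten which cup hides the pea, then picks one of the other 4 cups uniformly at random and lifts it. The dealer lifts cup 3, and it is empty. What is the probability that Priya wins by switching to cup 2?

Because the dealer chose which cup to lift without knowing where the pea is, the choice is independent of the prize location. Learning that cup 3 does not hold the pea simply rules out that one location and leaves the remaining 4 cups still equally likely by symmetry.
So P(the pea under cup 2) = 1/4.

1/4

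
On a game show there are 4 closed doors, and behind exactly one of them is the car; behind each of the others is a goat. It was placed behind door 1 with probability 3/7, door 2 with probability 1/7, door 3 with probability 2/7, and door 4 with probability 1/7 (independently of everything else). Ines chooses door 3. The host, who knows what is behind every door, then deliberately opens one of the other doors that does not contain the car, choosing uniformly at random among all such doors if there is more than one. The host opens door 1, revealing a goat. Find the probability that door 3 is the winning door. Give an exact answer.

2/5

Apply Bayes' rule, conditioning on where the car actually is.
If it is behind door 1 (prior 3/7): the host opened door 1, so this case is ruled out; weight (3/7)·0 = 0.
If it is behind either of doors 2 and 4 (prior 1/7 each): the host has 2 equally likely choices, so probability 1/2; weight (1/7)·(1/2) = 1/14 each.
If it is behind door 3 (prior 2/7): the host has 3 equally likely choices, so probability 1/3; weight (2/7)·(1/3) = 2/21.
The weights sum to 5/21.
So P(the car behind door 3 | the host opened door 1) = (2/21) / (5/21) = 2/5.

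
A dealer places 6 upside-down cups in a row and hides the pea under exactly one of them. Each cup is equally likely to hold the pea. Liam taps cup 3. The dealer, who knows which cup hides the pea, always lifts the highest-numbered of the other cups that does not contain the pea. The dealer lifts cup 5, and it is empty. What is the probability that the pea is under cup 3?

0

Apply Bayes' rule, conditioning on where the pea actually is.
If it is under any of cups 1, 2, 3, and 4 (prior 1/6 each): the dealer would have opened cup 6 instead, probability 0; weight (1/6)·0 = 0 each.
If it is under cup 5 (prior 1/6): the dealer opened cup 5, so this case is ruled out; weight (1/6)·0 = 0.
If it is under cup 6 (prior 1/6): cup 5 is the highest-numbered option available, probability 1; weight (1/6)·1 = 1/6.
The weights sum to 1/6.
So P(the pea under cup 3 | the dealer opened cup 5) = 0 / (1/6) = 0.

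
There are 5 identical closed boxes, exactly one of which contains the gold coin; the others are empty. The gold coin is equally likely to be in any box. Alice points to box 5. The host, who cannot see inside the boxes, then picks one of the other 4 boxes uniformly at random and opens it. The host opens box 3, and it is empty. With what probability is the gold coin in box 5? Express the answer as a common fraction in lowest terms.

Consider each possible location of the gold coin in turn.
If it is in any of boxes 1, 2, 4, and 5 (prior 1/5 each): the host picks box 3 with probability 1/4 regardless, and it is not the prize; weight (1/5)·(1/4) = 1/20 each.
If it is in box 3 (prior 1/5): the host opened box 3, so this case is ruled out; weight (1/5)·0 = 0.
The weights sum to 1/5.
So P(the gold coin in box 5 | the host opened box 3) = (1/20) / (1/5) = 1/4.

1/4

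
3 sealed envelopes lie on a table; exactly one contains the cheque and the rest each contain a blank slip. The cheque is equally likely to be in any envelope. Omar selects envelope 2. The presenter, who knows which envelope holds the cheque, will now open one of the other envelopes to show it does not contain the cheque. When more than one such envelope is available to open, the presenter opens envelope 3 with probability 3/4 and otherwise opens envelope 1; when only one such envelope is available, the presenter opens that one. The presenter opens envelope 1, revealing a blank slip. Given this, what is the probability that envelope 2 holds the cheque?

1/5

Apply Bayes' rule, conditioning on where the cheque actually is.
If it is in envelope 1 (prior 1/3): the presenter opened envelope 1, so this case is ruled out; weight (1/3)·0 = 0.
If it is in envelope 2 (prior 1/3): envelope 3 is available but not opened, probability 1/4; weight (1/3)·(1/4) = 1/12.
If it is in envelope 3 (prior 1/3): only envelope 1 is available, probability 1; weight (1/3)·1 = 1/3.
The weights sum to 5/12.
So P(the cheque in envelope 2 | the presenter opened envelope 1) = (1/12) / (5/12) = 1/5.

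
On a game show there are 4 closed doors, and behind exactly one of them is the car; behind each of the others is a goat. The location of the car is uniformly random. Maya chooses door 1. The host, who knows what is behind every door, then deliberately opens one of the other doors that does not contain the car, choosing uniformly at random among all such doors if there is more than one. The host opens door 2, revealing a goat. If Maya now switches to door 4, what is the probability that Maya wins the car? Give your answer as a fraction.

3/8

Apply Bayes' rule, conditioning on where the car actually is.
If it is behind door 1 (prior 1/4): the host has 3 equally likely choices, so probability 1/3; weight (1/4)·(1/3) = 1/12.
If it is behind door 2 (prior 1/4): the host opened door 2, so this case is ruled out; weight (1/4)·0 = 0.
If it is behind either of doors 3 and 4 (prior 1/4 each): the host has 2 equally likely choices, so probability 1/2; weight (1/4)·(1/2) = 1/8 each.
The weights sum to 1/3.
So P(the car behind door 4 | the host opened door 2) = (1/8) / (1/3) = 3/8.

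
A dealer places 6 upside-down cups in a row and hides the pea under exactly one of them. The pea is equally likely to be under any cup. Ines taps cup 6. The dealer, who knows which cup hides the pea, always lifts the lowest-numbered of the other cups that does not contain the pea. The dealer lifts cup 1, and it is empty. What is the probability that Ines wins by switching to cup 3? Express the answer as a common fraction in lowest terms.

Consider each possible location of the pea in turn.
If it is under cup 1 (prior 1/6): the dealer opened cup 1, so this case is ruled out; weight (1/6)·0 = 0.
If it is under any of cups 2, 3, 4, 5, and 6 (prior 1/6 each): cup 1 is the lowest-numbered option available, probability 1; weight (1/6)·1 = 1/6 each.
The weights sum to 5/6.
So P(the pea under cup 3 | the dealer opened cup 1) = (1/6) / (5/6) = 1/5.

1/5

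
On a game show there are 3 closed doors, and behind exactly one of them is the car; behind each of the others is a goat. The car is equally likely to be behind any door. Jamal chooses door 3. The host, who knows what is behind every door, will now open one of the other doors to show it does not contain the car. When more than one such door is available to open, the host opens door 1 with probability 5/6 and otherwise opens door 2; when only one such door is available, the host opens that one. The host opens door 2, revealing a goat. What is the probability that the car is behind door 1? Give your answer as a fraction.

Apply Bayes' rule, conditioning on where the car actually is.
If it is behind door 1 (prior 1/3): only door 2 is available, probability 1; weight (1/3)·1 = 1/3.
If it is behind door 2 (prior 1/3): the host opened door 2, so this case is ruled out; weight (1/3)·0 = 0.
If it is behind door 3 (prior 1/3): door 1 is available but not opened, probability 1/6; weight (1/3)·(1/6) = 1/18.
The weights sum to 7/18.
So P(the car behind door 1 | the host opened door 2) = (1/3) / (7/18) = 6/7.

6/7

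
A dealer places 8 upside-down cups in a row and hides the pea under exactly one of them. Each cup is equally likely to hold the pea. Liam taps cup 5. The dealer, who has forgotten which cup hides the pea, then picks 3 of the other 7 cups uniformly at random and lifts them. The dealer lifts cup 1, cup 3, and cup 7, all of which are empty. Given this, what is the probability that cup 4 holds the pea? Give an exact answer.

1/5

Consider each possible location of the pea in turn.
If it is under any of cups 1, 3, and 7 (prior 1/8 each): that cup was opened and seen not to hold the prize — ruled out; weight (1/8)·0 = 0 each.
If it is under any of cups 2, 4, 5, 6, and 8 (prior 1/8 each): the dealer picks exactly this set with probability 1/35 regardless, and none is the prize; weight (1/8)·(1/35) = 1/280 each.
The weights sum to 1/56.
So P(the pea under cup 4 | the dealer opened cup 1, cup 3, and cup 7) = (1/280) / (1/56) = 1/5.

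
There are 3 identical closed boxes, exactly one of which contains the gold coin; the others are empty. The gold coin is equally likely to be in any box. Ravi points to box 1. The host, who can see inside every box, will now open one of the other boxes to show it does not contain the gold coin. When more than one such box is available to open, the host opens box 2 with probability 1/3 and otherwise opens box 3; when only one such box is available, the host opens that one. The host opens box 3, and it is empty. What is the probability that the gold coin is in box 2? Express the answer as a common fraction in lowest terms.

Apply Bayes' rule, conditioning on where the gold coin actually is.
If it is in box 1 (prior 1/3): box 2 is available but not opened, probability 2/3; weight (1/3)·(2/3) = 2/9.
If it is in box 2 (prior 1/3): only box 3 is available, probability 1; weight (1/3)·1 = 1/3.
If it is in box 3 (prior 1/3): the host opened box 3, so this case is ruled out; weight (1/3)·0 = 0.
The weights sum to 5/9.
So P(the gold coin in box 2 | the host opened box 3) = (1/3) / (5/9) = 3/5.

3/5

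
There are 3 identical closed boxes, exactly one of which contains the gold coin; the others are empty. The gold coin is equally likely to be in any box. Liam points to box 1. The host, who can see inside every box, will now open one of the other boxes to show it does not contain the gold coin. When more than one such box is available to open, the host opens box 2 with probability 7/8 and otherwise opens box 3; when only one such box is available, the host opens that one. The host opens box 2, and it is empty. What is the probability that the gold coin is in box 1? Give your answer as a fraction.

7/15

Consider each possible location of the gold coin in turn.
If it is in box 1 (prior 1/3): box 2 is available, opened with probability 7/8; weight (1/3)·(7/8) = 7/24.
If it is in box 2 (prior 1/3): the host opened box 2, so this case is ruled out; weight (1/3)·0 = 0.
If it is in box 3 (prior 1/3): only box 2 is available, probability 1; weight (1/3)·1 = 1/3.
The weights sum to 5/8.
So P(the gold coin in box 1 | the host opened box 2) = (7/24) / (5/8) = 7/15.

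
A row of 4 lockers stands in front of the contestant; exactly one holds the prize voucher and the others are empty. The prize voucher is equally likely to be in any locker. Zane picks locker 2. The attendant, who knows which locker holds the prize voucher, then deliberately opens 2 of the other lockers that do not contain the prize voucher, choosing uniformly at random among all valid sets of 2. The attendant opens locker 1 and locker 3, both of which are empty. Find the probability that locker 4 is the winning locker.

3/4

Apply Bayes' rule, conditioning on where the prize voucher actually is.
If it is in either of lockers 1 and 3 (prior 1/4 each): that locker was opened and seen not to hold the prize — ruled out; weight (1/4)·0 = 0 each.
If it is in locker 2 (prior 1/4): the attendant has 3 equally likely choices, so probability 1/3; weight (1/4)·(1/3) = 1/12.
If it is in locker 4 (prior 1/4): the attendant has no choice, probability 1; weight (1/4)·1 = 1/4.
The weights sum to 1/3.
So P(the prize voucher in locker 4 | the attendant opened locker 1 and locker 3) = (1/4) / (1/3) = 3/4.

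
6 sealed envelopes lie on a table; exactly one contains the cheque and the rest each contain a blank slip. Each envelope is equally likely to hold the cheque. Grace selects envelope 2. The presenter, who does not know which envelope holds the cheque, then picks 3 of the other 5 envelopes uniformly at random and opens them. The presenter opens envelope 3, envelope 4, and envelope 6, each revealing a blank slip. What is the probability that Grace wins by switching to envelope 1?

Because the presenter chose which envelopes to open without knowing where the cheque is, the choice is independent of the prize location. Learning that none of the 3 opened envelopes holds the cheque simply rules out those 3 locations and leaves the remaining 3 envelopes still equally likely by symmetry.
So P(the cheque in envelope 1) = 1/3.

1/3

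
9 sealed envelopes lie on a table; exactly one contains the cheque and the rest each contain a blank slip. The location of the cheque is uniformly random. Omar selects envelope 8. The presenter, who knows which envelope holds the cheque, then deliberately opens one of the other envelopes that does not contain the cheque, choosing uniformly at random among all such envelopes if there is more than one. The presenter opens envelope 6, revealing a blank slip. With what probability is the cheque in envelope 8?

1/9

Condition on the true location of the cheque.
If it is in any of envelopes 1, 2, 3, 4, 5, 7, and 9 (prior 1/9 each): the presenter has 7 equally likely choices, so probability 1/7; weight (1/9)·(1/7) = 1/63 each.
If it is in envelope 6 (prior 1/9): the presenter opened envelope 6, so this case is ruled out; weight (1/9)·0 = 0.
If it is in envelope 8 (prior 1/9): the presenter has 8 equally likely choices, so probability 1/8; weight (1/9)·(1/8) = 1/72.
The weights sum to 1/8.
So P(the cheque in envelope 8 | the presenter opened envelope 6) = (1/72) / (1/8) = 1/9.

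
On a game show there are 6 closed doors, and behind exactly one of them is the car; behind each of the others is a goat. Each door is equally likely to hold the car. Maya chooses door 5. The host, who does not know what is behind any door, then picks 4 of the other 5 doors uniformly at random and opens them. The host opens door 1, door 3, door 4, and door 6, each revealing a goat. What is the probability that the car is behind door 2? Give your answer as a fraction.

1/2

Condition on the true location of the car.
If it is behind any of doors 1, 3, 4, and 6 (prior 1/6 each): that door was opened and seen not to hold the prize — ruled out; weight (1/6)·0 = 0 each.
If it is behind either of doors 2 and 5 (prior 1/6 each): the host picks exactly this set with probability 1/5 regardless, and none is the prize; weight (1/6)·(1/5) = 1/30 each.
The weights sum to 1/15.
So P(the car behind door 2 | the host opened door 1, door 3, door 4, and door 6) = (1/30) / (1/15) = 1/2.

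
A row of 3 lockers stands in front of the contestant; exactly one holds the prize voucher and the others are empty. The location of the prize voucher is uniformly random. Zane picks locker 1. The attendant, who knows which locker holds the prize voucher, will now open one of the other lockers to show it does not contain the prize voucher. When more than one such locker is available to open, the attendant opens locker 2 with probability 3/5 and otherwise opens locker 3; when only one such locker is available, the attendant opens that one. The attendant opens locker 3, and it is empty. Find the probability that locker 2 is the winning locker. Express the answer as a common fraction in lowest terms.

Condition on the true location of the prize voucher.
If it is in locker 1 (prior 1/3): locker 2 is available but not opened, probability 2/5; weight (1/3)·(2/5) = 2/15.
If it is in locker 2 (prior 1/3): only locker 3 is available, probability 1; weight (1/3)·1 = 1/3.
If it is in locker 3 (prior 1/3): the attendant opened locker 3, so this case is ruled out; weight (1/3)·0 = 0.
The weights sum to 7/15.
So P(the prize voucher in locker 2 | the attendant opened locker 3) = (1/3) / (7/15) = 5/7.

5/7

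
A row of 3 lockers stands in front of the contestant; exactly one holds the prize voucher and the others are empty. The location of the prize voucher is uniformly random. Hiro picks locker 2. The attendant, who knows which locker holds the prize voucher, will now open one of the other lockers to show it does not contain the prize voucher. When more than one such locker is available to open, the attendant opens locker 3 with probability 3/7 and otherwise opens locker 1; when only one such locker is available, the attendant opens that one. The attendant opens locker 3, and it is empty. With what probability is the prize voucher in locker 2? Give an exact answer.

3/10

Condition on the true location of the prize voucher.
If it is in locker 1 (prior 1/3): only locker 3 is available, probability 1; weight (1/3)·1 = 1/3.
If it is in locker 2 (prior 1/3): locker 3 is available, opened with probability 3/7; weight (1/3)·(3/7) = 1/7.
If it is in locker 3 (prior 1/3): the attendant opened locker 3, so this case is ruled out; weight (1/3)·0 = 0.
The weights sum to 10/21.
So P(the prize voucher in locker 2 | the attendant opened locker 3) = (1/7) / (10/21) = 3/10.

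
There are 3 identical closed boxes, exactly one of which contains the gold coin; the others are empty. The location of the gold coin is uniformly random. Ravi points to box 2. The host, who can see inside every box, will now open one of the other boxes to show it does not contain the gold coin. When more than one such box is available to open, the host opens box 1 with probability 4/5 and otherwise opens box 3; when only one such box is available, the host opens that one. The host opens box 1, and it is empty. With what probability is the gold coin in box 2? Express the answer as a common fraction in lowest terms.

Consider each possible location of the gold coin in turn.
If it is in box 1 (prior 1/3): the host opened box 1, so this case is ruled out; weight (1/3)·0 = 0.
If it is in box 2 (prior 1/3): box 1 is available, opened with probability 4/5; weight (1/3)·(4/5) = 4/15.
If it is in box 3 (prior 1/3): only box 1 is available, probability 1; weight (1/3)·1 = 1/3.
The weights sum to 3/5.
So P(the gold coin in box 2 | the host opened box 1) = (4/15) / (3/5) = 4/9.

4/9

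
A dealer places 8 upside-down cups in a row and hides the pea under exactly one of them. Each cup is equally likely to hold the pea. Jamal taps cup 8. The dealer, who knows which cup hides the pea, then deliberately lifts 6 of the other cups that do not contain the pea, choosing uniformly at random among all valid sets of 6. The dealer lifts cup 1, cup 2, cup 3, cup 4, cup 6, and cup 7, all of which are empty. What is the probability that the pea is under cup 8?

Apply Bayes' rule, conditioning on where the pea actually is.
If it is under any of cups 1, 2, 3, 4, 6, and 7 (prior 1/8 each): that cup was opened and seen not to hold the prize — ruled out; weight (1/8)·0 = 0 each.
If it is under cup 5 (prior 1/8): the dealer has no choice, probability 1; weight (1/8)·1 = 1/8.
If it is under cup 8 (prior 1/8): the dealer has 7 equally likely choices, so probability 1/7; weight (1/8)·(1/7) = 1/56.
The weights sum to 1/7.
So P(the pea under cup 8 | the dealer opened cup 1, cup 2, cup 3, cup 4, cup 6, and cup 7) = (1/56) / (1/7) = 1/8.

1/8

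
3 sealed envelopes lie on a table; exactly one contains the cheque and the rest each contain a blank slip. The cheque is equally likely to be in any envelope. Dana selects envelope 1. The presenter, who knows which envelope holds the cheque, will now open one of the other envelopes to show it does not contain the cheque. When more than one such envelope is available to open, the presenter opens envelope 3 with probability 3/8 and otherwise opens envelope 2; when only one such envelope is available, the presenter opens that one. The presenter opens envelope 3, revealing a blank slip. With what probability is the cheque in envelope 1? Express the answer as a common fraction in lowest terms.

3/11

Condition on the true location of the cheque.
If it is in envelope 1 (prior 1/3): envelope 3 is available, opened with probability 3/8; weight (1/3)·(3/8) = 1/8.
If it is in envelope 2 (prior 1/3): only envelope 3 is available, probability 1; weight (1/3)·1 = 1/3.
If it is in envelope 3 (prior 1/3): the presenter opened envelope 3, so this case is ruled out; weight (1/3)·0 = 0.
The weights sum to 11/24.
So P(the cheque in envelope 1 | the presenter opened envelope 3) = (1/8) / (11/24) = 3/11.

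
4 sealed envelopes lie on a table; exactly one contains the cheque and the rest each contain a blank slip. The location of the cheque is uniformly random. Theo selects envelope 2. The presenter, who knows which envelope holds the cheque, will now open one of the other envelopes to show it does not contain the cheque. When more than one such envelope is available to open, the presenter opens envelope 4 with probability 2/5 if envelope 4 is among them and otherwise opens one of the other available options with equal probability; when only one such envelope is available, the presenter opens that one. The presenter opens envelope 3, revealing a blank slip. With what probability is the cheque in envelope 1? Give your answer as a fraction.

Apply Bayes' rule, conditioning on where the cheque actually is.
If it is in envelope 1 (prior 1/4): envelope 4 is available but not opened, probability 3/5; weight (1/4)·(3/5) = 3/20.
If it is in envelope 2 (prior 1/4): envelope 4 is available but not opened; envelope 3 gets probability (1 − 2/5)/2 = 3/10; weight (1/4)·(3/10) = 3/40.
If it is in envelope 3 (prior 1/4): the presenter opened envelope 3, so this case is ruled out; weight (1/4)·0 = 0.
If it is in envelope 4 (prior 1/4): envelope 4 holds the prize so is unavailable; the presenter chooses uniformly among the 2 others, probability 1/2; weight (1/4)·(1/2) = 1/8.
The weights sum to 7/20.
So P(the cheque in envelope 1 | the presenter opened envelope 3) = (3/20) / (7/20) = 3/7.

3/7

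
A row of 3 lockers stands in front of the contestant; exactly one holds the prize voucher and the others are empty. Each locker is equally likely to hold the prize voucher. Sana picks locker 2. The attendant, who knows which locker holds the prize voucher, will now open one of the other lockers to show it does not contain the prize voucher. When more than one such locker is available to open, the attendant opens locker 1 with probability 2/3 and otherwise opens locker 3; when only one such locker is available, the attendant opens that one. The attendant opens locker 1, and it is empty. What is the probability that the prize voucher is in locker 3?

3/5

Condition on the true location of the prize voucher.
If it is in locker 1 (prior 1/3): the attendant opened locker 1, so this case is ruled out; weight (1/3)·0 = 0.
If it is in locker 2 (prior 1/3): locker 1 is available, opened with probability 2/3; weight (1/3)·(2/3) = 2/9.
If it is in locker 3 (prior 1/3): only locker 1 is available, probability 1; weight (1/3)·1 = 1/3.
The weights sum to 5/9.
So P(the prize voucher in locker 3 | the attendant opened locker 1) = (1/3) / (5/9) = 3/5.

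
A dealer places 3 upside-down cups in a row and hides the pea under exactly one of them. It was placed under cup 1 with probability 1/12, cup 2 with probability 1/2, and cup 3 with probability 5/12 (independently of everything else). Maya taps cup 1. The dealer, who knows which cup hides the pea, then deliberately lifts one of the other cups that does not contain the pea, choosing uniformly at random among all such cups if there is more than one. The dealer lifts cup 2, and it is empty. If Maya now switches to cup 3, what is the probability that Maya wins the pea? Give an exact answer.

Apply Bayes' rule, conditioning on where the pea actually is.
If it is under cup 1 (prior 1/12): the dealer has 2 equally likely choices, so probability 1/2; weight (1/12)·(1/2) = 1/24.
If it is under cup 2 (prior 1/2): the dealer opened cup 2, so this case is ruled out; weight (1/2)·0 = 0.
If it is under cup 3 (prior 5/12): the dealer has no choice, probability 1; weight (5/12)·1 = 5/12.
The weights sum to 11/24.
So P(the pea under cup 3 | the dealer opened cup 2) = (5/12) / (11/24) = 10/11.

10/11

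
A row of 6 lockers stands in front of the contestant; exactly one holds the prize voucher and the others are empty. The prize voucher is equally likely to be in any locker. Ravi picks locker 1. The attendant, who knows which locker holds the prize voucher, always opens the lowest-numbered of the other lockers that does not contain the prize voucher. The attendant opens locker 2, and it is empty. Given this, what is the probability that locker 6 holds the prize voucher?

Consider each possible location of the prize voucher in turn.
If it is in any of lockers 1, 3, 4, 5, and 6 (prior 1/6 each): locker 2 is the lowest-numbered option available, probability 1; weight (1/6)·1 = 1/6 each.
If it is in locker 2 (prior 1/6): the attendant opened locker 2, so this case is ruled out; weight (1/6)·0 = 0.
The weights sum to 5/6.
So P(the prize voucher in locker 6 | the attendant opened locker 2) = (1/6) / (5/6) = 1/5.

1/5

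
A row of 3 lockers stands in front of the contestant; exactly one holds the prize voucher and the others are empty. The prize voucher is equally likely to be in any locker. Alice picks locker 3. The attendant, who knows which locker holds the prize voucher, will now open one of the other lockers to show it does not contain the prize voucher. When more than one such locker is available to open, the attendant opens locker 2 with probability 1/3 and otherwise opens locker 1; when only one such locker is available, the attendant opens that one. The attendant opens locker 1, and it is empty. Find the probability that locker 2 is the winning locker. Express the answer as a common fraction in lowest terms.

3/5

Condition on the true location of the prize voucher.
If it is in locker 1 (prior 1/3): the attendant opened locker 1, so this case is ruled out; weight (1/3)·0 = 0.
If it is in locker 2 (prior 1/3): only locker 1 is available, probability 1; weight (1/3)·1 = 1/3.
If it is in locker 3 (prior 1/3): locker 2 is available but not opened, probability 2/3; weight (1/3)·(2/3) = 2/9.
The weights sum to 5/9.
So P(the prize voucher in locker 2 | the attendant opened locker 1) = (1/3) / (5/9) = 3/5.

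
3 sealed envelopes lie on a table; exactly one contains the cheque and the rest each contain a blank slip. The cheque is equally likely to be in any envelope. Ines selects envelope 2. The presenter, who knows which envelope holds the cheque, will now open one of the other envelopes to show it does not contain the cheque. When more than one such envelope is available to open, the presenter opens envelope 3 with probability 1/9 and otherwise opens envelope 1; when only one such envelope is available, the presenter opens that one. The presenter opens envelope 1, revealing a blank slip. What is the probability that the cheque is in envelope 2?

Apply Bayes' rule, conditioning on where the cheque actually is.
If it is in envelope 1 (prior 1/3): the presenter opened envelope 1, so this case is ruled out; weight (1/3)·0 = 0.
If it is in envelope 2 (prior 1/3): envelope 3 is available but not opened, probability 8/9; weight (1/3)·(8/9) = 8/27.
If it is in envelope 3 (prior 1/3): only envelope 1 is available, probability 1; weight (1/3)·1 = 1/3.
The weights sum to 17/27.
So P(the cheque in envelope 2 | the presenter opened envelope 1) = (8/27) / (17/27) = 8/17.

8/17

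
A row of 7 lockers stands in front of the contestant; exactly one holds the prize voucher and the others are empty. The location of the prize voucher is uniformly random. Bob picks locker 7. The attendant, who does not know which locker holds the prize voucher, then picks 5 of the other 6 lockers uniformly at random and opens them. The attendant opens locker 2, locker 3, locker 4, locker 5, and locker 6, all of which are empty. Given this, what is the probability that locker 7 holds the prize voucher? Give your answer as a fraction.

Condition on the true location of the prize voucher.
If it is in either of lockers 1 and 7 (prior 1/7 each): the attendant picks exactly this set with probability 1/6 regardless, and none is the prize; weight (1/7)·(1/6) = 1/42 each.
If it is in any of lockers 2, 3, 4, 5, and 6 (prior 1/7 each): that locker was opened and seen not to hold the prize — ruled out; weight (1/7)·0 = 0 each.
The weights sum to 1/21.
So P(the prize voucher in locker 7 | the attendant opened locker 2, locker 3, locker 4, locker 5, and locker 6) = (1/42) / (1/21) = 1/2.

1/2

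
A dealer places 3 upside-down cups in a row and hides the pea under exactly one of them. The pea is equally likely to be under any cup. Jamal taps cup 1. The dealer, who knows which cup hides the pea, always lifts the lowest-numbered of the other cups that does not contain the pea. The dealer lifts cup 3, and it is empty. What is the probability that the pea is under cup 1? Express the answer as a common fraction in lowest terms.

0

Condition on the true location of the pea.
If it is under cup 1 (prior 1/3): the dealer would have opened cup 2 instead, probability 0; weight (1/3)·0 = 0.
If it is under cup 2 (prior 1/3): cup 3 is the lowest-numbered option available, probability 1; weight (1/3)·1 = 1/3.
If it is under cup 3 (prior 1/3): the dealer opened cup 3, so this case is ruled out; weight (1/3)·0 = 0.
The weights sum to 1/3.
So P(the pea under cup 1 | the dealer opened cup 3) = 0 / (1/3) = 0.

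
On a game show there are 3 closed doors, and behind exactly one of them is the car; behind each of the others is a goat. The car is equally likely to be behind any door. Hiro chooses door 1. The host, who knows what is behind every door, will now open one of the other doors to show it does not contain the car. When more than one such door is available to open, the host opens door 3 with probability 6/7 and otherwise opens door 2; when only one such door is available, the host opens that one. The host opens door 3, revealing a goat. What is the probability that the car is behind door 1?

Consider each possible location of the car in turn.
If it is behind door 1 (prior 1/3): door 3 is available, opened with probability 6/7; weight (1/3)·(6/7) = 2/7.
If it is behind door 2 (prior 1/3): only door 3 is available, probability 1; weight (1/3)·1 = 1/3.
If it is behind door 3 (prior 1/3): the host opened door 3, so this case is ruled out; weight (1/3)·0 = 0.
The weights sum to 13/21.
So P(the car behind door 1 | the host opened door 3) = (2/7) / (13/21) = 6/13.

6/13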